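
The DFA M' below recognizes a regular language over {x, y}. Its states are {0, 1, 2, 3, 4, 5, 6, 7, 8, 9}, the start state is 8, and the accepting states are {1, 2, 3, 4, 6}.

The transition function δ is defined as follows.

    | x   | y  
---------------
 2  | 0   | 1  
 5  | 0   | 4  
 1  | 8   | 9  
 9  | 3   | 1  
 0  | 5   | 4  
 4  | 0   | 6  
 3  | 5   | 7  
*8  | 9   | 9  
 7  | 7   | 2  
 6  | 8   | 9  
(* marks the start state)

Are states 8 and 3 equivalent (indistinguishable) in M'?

All states are reachable from the start state.
Start with accepting vs non-accepting: {1,2,3,4,6} | {0,5,7,8,9}.
On input y, block {1,2,3,4,6} splits into {1,3,6} and {2,4}.
On input x, block {0,5,7,8,9} splits into {0,5,7,8} and {9}.
On input y, block {1,3,6} splits into {1,6} and {3}.
On input x, block {0,5,7,8} splits into {0,5,7} and {8}.
Stable partition: {1,6} | {0,5,7} | {2,4} | {9} | {3} | {8} — 6 equivalence classes.
8 and 3 end up in different blocks, so they are distinguishable. For instance, the string 'ε' is accepted from only 3.

No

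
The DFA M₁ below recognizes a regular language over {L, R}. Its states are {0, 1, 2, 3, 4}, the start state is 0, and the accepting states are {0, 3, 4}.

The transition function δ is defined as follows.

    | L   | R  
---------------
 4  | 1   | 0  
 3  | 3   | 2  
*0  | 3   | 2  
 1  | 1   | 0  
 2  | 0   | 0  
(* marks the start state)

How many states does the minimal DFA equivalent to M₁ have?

First remove the unreachable states {1,4}; 3 states remain.
Initial partition by acceptance: {0,3} | {2}.
The partition is now stable with 2 blocks: {0,3} | {2}.

2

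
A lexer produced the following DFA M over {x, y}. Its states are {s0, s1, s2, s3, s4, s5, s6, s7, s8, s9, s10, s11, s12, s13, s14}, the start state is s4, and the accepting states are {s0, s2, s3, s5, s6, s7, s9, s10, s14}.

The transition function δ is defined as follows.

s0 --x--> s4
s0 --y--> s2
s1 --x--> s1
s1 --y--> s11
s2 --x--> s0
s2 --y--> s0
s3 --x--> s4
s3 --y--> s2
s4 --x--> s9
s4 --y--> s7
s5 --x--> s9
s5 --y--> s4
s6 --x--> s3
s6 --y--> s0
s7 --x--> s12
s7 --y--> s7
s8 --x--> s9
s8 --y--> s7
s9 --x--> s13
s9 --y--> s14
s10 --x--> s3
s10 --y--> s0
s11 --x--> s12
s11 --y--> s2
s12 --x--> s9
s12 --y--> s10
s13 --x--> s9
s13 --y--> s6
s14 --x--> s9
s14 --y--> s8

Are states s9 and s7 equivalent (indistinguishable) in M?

No

First remove the unreachable states {s1,s5,s11}; 12 states remain.
P0 = {s0,s2,s3,s6,s7,s9,s10,s14} | {s4,s8,s12,s13}.
Split {s0,s2,s3,s6,s7,s9,s10,s14} by δ(·,x) → {s0,s3,s7,s9} and {s2,s6,s10,s14}.
Split {s0,s3,s7,s9} by δ(·,y) → {s0,s3,s9} and {s7}.
Refine {s4,s8,s12,s13} on symbol y: members go to different blocks, giving {s4,s8} and {s12,s13}.
Refine {s0,s3,s9} on symbol x: members go to different blocks, giving {s0,s3} and {s9}.
Split {s2,s6,s10,s14} by δ(·,x) → {s2,s6,s10} and {s14}.
Stable partition: {s0,s3} | {s4,s8} | {s2,s6,s10} | {s7} | {s12,s13} | {s9} | {s14} — 7 equivalence classes.
s9 and s7 end up in different blocks, so they are distinguishable. For instance, the string 'yx' is accepted from only s9.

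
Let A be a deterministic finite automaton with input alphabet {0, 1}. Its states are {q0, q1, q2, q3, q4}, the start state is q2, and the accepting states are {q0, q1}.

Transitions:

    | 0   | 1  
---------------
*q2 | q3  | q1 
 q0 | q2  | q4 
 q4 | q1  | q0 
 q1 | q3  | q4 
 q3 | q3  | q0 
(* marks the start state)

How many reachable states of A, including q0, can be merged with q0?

P0 = {q0,q1} | {q2,q3,q4}.
On input 0, block {q2,q3,q4} splits into {q2,q3} and {q4}.
No further refinement is possible. Final partition (3 blocks): {q0,q1} | {q2,q3} | {q4}.
State q0 belongs to the block {q0,q1}, which has 2 states.

2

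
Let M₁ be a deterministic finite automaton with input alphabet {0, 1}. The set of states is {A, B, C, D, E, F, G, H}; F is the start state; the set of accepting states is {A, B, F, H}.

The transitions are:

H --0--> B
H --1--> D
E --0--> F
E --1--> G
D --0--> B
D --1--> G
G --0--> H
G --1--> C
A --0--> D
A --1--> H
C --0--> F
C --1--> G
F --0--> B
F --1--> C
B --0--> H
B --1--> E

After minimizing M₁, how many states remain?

Reachable states from the start: {B,C,D,E,F,G,H}. Unreachable: {A} — drop them.
P0 = {B,F,H} | {C,D,E,G}.
Stable partition: {B,F,H} | {C,D,E,G} — 2 equivalence classes.

2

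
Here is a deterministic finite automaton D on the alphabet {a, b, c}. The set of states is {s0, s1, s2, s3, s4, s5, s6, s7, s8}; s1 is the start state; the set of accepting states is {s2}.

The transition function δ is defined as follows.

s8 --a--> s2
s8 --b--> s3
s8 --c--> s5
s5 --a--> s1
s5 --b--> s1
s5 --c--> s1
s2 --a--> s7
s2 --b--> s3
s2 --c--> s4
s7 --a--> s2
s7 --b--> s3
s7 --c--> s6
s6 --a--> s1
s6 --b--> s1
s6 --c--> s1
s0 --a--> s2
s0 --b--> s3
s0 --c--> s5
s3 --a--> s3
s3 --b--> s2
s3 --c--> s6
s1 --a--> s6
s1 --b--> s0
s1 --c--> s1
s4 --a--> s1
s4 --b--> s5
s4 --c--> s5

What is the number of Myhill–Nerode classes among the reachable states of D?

6

First remove the unreachable states {s8}; 8 states remain.
Start with accepting vs non-accepting: {s2} | {s0,s1,s3,s4,s5,s6,s7}.
On input a, block {s0,s1,s3,s4,s5,s6,s7} splits into {s1,s3,s4,s5,s6} and {s0,s7}.
On input b, block {s1,s3,s4,s5,s6} splits into {s4,s5,s6} and {s1} and {s3}.
Split {s4,s5,s6} by δ(·,b) → {s5,s6} and {s4}.
Stable partition: {s2} | {s5,s6} | {s0,s7} | {s1} | {s3} | {s4} — 6 equivalence classes.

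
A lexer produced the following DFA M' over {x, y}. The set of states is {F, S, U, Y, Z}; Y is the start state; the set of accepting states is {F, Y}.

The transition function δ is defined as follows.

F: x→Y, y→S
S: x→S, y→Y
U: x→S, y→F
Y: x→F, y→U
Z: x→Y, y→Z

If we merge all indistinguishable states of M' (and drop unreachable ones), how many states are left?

2

States {Z} cannot be reached from the start state, so discard them.
Start with accepting vs non-accepting: {F,Y} | {S,U}.
Stable partition: {F,Y} | {S,U} — 2 equivalence classes.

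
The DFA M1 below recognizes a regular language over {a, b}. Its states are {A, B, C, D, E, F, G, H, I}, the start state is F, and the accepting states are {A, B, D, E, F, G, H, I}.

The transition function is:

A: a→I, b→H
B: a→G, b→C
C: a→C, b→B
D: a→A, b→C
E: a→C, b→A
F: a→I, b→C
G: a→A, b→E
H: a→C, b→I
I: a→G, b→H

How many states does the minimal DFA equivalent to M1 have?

Reachable states from the start: {A,B,C,E,F,G,H,I}. Unreachable: {D} — drop them.
Start with accepting vs non-accepting: {A,B,E,F,G,H,I} | {C}.
Split {A,B,E,F,G,H,I} by δ(·,a) → {A,B,F,G,I} and {E,H}.
Refine {A,B,F,G,I} on symbol b: members go to different blocks, giving {A,G,I} and {B,F}.
The partition is now stable with 4 blocks: {A,G,I} | {C} | {E,H} | {B,F}.

4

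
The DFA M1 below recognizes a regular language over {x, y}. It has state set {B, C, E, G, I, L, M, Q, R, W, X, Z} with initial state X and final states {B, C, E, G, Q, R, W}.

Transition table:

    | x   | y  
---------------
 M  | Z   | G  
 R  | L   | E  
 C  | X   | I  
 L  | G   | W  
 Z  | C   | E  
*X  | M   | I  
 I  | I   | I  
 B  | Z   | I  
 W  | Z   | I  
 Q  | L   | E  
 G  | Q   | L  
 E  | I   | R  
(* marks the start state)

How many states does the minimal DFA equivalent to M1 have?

10

Reachable states from the start: {C,E,G,I,L,M,Q,R,W,X,Z}. Unreachable: {B} — drop them.
Initial partition by acceptance: {C,E,G,Q,R,W} | {I,L,M,X,Z}.
Refine {C,E,G,Q,R,W} on symbol x: members go to different blocks, giving {C,E,Q,R,W} and {G}.
Split {C,E,Q,R,W} by δ(·,y) → {E,Q,R} and {C,W}.
Refine {I,L,M,X,Z} on symbol x: members go to different blocks, giving {I,M,X} and {Z} and {L}.
Refine {E,Q,R} on symbol x: members go to different blocks, giving {Q,R} and {E}.
Refine {I,M,X} on symbol x: members go to different blocks, giving {I,X} and {M}.
Split {I,X} by δ(·,x) → {I} and {X}.
Refine {C,W} on symbol x: members go to different blocks, giving {C} and {W}.
No further refinement is possible. Final partition (10 blocks): {Q,R} | {I} | {G} | {C} | {Z} | {L} | {E} | {M} | {X} | {W}.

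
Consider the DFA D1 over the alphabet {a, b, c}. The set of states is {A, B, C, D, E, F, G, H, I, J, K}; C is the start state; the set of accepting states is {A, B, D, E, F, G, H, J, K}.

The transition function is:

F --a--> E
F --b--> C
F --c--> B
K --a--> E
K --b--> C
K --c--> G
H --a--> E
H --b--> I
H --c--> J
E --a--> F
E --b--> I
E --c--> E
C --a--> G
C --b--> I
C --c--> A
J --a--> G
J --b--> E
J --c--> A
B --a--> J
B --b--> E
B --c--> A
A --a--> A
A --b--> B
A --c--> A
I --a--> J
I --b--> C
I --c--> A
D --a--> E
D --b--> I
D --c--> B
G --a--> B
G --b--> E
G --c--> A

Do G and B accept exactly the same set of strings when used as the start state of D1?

Yes

First remove the unreachable states {D,H,K}; 8 states remain.
Initial partition by acceptance: {A,B,E,F,G,J} | {C,I}.
On input b, block {A,B,E,F,G,J} splits into {A,B,G,J} and {E,F}.
Split {A,B,G,J} by δ(·,b) → {B,G,J} and {A}.
Split {E,F} by δ(·,c) → {E} and {F}.
The partition is now stable with 5 blocks: {B,G,J} | {C,I} | {E} | {A} | {F}.
G and B lie in the same block of the stable partition, so they are equivalent — no string distinguishes them.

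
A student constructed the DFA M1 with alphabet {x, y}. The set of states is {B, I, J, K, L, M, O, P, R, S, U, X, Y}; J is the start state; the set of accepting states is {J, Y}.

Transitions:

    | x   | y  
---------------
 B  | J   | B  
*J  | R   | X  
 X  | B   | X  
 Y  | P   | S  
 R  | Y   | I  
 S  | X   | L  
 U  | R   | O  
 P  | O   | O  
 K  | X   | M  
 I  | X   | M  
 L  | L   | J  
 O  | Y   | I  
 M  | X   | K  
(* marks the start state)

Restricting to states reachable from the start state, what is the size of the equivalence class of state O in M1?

First remove the unreachable states {U}; 12 states remain.
Start with accepting vs non-accepting: {J,Y} | {B,I,K,L,M,O,P,R,S,X}.
Split {B,I,K,L,M,O,P,R,S,X} by δ(·,x) → {I,K,L,M,P,S,X} and {B,O,R}.
Split {J,Y} by δ(·,x) → {J} and {Y}.
On input x, block {I,K,L,M,P,S,X} splits into {I,K,L,M,S} and {P,X}.
Split {I,K,L,M,S} by δ(·,x) → {I,K,M,S} and {L}.
On input y, block {I,K,M,S} splits into {I,K,M} and {S}.
Refine {B,O,R} on symbol x: members go to different blocks, giving {O,R} and {B}.
Refine {P,X} on symbol x: members go to different blocks, giving {P} and {X}.
Stable partition: {J} | {I,K,M} | {O,R} | {Y} | {P} | {L} | {S} | {B} | {X} — 9 equivalence classes.
The equivalence class containing O is {O,R}, of size 2.

2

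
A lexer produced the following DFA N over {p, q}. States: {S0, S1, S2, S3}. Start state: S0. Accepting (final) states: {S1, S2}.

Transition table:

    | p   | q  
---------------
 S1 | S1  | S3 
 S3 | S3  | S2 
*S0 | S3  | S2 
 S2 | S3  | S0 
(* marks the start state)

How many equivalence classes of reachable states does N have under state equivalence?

States {S1} cannot be reached from the start state, so discard them.
Initial partition by acceptance: {S2} | {S0,S3}.
No further refinement is possible. Final partition (2 blocks): {S2} | {S0,S3}.

2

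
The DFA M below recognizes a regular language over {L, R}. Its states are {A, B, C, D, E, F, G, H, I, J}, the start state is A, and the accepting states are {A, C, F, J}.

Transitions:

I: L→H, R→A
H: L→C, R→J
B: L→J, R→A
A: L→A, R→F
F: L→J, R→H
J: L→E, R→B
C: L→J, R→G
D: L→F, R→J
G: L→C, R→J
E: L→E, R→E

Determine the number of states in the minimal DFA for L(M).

Reachable states from the start: {A,B,C,E,F,G,H,J}. Unreachable: {D,I} — drop them.
Initial partition by acceptance: {A,C,F,J} | {B,E,G,H}.
Split {A,C,F,J} by δ(·,L) → {A,C,F} and {J}.
On input L, block {A,C,F} splits into {C,F} and {A}.
Refine {B,E,G,H} on symbol L: members go to different blocks, giving {G,H} and {B} and {E}.
Stable partition: {C,F} | {G,H} | {J} | {A} | {B} | {E} — 6 equivalence classes.

6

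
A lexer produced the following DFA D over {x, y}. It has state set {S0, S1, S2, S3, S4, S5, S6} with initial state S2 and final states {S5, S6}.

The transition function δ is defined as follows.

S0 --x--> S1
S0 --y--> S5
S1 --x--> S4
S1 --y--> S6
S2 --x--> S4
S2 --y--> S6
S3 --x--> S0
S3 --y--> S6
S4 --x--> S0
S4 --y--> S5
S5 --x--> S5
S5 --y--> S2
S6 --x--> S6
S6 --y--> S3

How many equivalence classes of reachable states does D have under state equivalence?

All states are reachable from the start state.
Initial partition by acceptance: {S5,S6} | {S0,S1,S2,S3,S4}.
Stable partition: {S5,S6} | {S0,S1,S2,S3,S4} — 2 equivalence classes.

2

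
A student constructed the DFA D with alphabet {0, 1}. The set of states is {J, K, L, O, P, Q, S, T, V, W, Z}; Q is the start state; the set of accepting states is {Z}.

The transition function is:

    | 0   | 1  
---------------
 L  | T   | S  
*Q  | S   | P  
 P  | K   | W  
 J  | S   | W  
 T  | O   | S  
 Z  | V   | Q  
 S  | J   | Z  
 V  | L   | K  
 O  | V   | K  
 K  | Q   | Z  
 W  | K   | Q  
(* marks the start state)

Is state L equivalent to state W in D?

No

All states are reachable from the start state.
Initial partition by acceptance: {Z} | {J,K,L,O,P,Q,S,T,V,W}.
On input 1, block {J,K,L,O,P,Q,S,T,V,W} splits into {J,L,O,P,Q,T,V,W} and {K,S}.
Refine {J,L,O,P,Q,T,V,W} on symbol 0: members go to different blocks, giving {L,O,T,V} and {J,P,Q,W}.
No further refinement is possible. Final partition (4 blocks): {Z} | {L,O,T,V} | {K,S} | {J,P,Q,W}.
L and W end up in different blocks, so they are distinguishable. For instance, the string '01' is accepted from only W.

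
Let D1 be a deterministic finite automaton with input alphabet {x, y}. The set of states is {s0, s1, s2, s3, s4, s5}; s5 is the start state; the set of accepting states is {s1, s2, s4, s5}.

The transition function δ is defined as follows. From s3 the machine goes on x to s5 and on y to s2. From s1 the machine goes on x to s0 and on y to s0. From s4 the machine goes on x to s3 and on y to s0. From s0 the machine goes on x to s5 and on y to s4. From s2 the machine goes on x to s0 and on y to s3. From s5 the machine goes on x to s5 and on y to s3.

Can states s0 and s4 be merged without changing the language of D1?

Reachable states from the start: {s0,s2,s3,s4,s5}. Unreachable: {s1} — drop them.
Initial partition by acceptance: {s2,s4,s5} | {s0,s3}.
Split {s2,s4,s5} by δ(·,x) → {s2,s4} and {s5}.
The partition is now stable with 3 blocks: {s2,s4} | {s0,s3} | {s5}.
s0 and s4 end up in different blocks, so they are distinguishable. For instance, the string 'ε' is accepted from only s4.

No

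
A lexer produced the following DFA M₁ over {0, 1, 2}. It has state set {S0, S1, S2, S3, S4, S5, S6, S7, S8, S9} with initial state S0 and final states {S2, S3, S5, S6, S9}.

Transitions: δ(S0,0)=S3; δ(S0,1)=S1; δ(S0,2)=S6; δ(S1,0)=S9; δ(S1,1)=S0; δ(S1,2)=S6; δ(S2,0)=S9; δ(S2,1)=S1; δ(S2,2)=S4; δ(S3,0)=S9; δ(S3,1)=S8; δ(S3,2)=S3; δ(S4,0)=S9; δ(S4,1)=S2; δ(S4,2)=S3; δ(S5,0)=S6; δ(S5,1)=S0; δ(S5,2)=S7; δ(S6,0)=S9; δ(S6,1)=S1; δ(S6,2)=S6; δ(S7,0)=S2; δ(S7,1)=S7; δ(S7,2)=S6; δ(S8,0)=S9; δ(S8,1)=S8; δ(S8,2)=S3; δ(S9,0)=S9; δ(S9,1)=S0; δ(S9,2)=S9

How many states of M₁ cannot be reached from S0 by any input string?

4

Starting at S0 and following transitions, the reachable set is {S0, S1, S3, S6, S8, S9}. That leaves S2, S4, S5, S7 unreachable — 4 in total.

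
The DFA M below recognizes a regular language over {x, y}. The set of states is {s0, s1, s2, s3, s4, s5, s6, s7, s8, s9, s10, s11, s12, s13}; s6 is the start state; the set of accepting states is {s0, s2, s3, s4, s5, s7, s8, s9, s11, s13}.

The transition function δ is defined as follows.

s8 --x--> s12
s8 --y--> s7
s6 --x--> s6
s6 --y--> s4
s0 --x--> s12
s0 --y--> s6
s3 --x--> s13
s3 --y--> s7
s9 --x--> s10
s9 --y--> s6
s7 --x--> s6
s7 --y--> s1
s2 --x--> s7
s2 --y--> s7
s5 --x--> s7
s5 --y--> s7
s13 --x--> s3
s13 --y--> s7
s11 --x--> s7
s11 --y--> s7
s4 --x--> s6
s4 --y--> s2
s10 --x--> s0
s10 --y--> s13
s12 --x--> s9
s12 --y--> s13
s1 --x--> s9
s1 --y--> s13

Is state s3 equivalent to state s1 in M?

No

States {s5,s8,s11} cannot be reached from the start state, so discard them.
P0 = {s0,s2,s3,s4,s7,s9,s13} | {s1,s6,s10,s12}.
Split {s0,s2,s3,s4,s7,s9,s13} by δ(·,x) → {s0,s4,s7,s9} and {s2,s3,s13}.
Split {s0,s4,s7,s9} by δ(·,y) → {s0,s7,s9} and {s4}.
On input x, block {s1,s6,s10,s12} splits into {s1,s10,s12} and {s6}.
Refine {s0,s7,s9} on symbol x: members go to different blocks, giving {s0,s9} and {s7}.
On input x, block {s2,s3,s13} splits into {s3,s13} and {s2}.
Stable partition: {s0,s9} | {s1,s10,s12} | {s3,s13} | {s4} | {s6} | {s7} | {s2} — 7 equivalence classes.
s3 and s1 end up in different blocks, so they are distinguishable. For instance, the string 'ε' is accepted from only s3.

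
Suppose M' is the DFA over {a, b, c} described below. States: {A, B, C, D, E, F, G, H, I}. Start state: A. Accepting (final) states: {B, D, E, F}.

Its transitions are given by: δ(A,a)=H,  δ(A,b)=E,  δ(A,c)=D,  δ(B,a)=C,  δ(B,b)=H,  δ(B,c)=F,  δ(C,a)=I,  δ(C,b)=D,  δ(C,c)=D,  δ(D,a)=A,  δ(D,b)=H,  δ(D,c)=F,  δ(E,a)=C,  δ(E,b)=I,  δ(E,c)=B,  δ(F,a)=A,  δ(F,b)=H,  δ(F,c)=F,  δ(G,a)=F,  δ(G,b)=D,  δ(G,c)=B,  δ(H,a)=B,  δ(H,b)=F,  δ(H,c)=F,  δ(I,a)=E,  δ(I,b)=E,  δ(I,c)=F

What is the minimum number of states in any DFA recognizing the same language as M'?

3

States {G} cannot be reached from the start state, so discard them.
Start with accepting vs non-accepting: {B,D,E,F} | {A,C,H,I}.
On input a, block {A,C,H,I} splits into {A,C} and {H,I}.
No further refinement is possible. Final partition (3 blocks): {B,D,E,F} | {A,C} | {H,I}.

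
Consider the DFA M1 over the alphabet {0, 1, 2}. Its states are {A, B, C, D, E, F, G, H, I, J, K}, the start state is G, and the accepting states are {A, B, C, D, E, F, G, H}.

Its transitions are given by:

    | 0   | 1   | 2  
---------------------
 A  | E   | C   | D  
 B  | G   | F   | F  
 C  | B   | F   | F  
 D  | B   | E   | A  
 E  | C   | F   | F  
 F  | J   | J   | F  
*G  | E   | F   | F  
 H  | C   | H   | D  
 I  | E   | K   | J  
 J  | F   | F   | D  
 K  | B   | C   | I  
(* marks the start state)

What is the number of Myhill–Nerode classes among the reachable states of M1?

4

Reachable states from the start: {A,B,C,D,E,F,G,J}. Unreachable: {H,I,K} — drop them.
Start with accepting vs non-accepting: {A,B,C,D,E,F,G} | {J}.
Split {A,B,C,D,E,F,G} by δ(·,0) → {A,B,C,D,E,G} and {F}.
On input 1, block {A,B,C,D,E,G} splits into {B,C,E,G} and {A,D}.
Stable partition: {B,C,E,G} | {J} | {F} | {A,D} — 4 equivalence classes.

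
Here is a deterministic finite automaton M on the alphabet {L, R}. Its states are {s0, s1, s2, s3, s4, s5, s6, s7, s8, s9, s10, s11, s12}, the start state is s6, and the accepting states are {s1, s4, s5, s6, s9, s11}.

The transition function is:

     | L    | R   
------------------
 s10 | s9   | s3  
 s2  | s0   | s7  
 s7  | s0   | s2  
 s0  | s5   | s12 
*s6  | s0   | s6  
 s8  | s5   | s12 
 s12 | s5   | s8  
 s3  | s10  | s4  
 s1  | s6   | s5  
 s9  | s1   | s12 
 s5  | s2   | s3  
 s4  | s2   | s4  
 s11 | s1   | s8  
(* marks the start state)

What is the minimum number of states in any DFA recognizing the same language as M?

First remove the unreachable states {s11}; 12 states remain.
Start with accepting vs non-accepting: {s1,s4,s5,s6,s9} | {s0,s2,s3,s7,s8,s10,s12}.
On input L, block {s1,s4,s5,s6,s9} splits into {s4,s5,s6} and {s1,s9}.
Split {s4,s5,s6} by δ(·,R) → {s4,s6} and {s5}.
Refine {s0,s2,s3,s7,s8,s10,s12} on symbol L: members go to different blocks, giving {s0,s8,s12} and {s2,s3,s7} and {s10}.
Refine {s4,s6} on symbol L: members go to different blocks, giving {s4} and {s6}.
On input L, block {s1,s9} splits into {s1} and {s9}.
Split {s2,s3,s7} by δ(·,L) → {s2,s7} and {s3}.
No further refinement is possible. Final partition (9 blocks): {s4} | {s0,s8,s12} | {s1} | {s5} | {s2,s7} | {s10} | {s6} | {s9} | {s3}.

9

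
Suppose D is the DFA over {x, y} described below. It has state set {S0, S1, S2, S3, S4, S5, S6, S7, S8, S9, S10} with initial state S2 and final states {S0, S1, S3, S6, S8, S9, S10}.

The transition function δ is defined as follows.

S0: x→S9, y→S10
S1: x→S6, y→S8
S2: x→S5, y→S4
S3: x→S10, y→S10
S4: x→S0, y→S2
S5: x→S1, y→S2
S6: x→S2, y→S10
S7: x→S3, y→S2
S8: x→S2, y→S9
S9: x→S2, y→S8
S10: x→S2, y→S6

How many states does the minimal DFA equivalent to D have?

First remove the unreachable states {S3,S7}; 9 states remain.
Initial partition by acceptance: {S0,S1,S6,S8,S9,S10} | {S2,S4,S5}.
Split {S0,S1,S6,S8,S9,S10} by δ(·,x) → {S6,S8,S9,S10} and {S0,S1}.
Split {S2,S4,S5} by δ(·,x) → {S4,S5} and {S2}.
Stable partition: {S6,S8,S9,S10} | {S4,S5} | {S0,S1} | {S2} — 4 equivalence classes.

4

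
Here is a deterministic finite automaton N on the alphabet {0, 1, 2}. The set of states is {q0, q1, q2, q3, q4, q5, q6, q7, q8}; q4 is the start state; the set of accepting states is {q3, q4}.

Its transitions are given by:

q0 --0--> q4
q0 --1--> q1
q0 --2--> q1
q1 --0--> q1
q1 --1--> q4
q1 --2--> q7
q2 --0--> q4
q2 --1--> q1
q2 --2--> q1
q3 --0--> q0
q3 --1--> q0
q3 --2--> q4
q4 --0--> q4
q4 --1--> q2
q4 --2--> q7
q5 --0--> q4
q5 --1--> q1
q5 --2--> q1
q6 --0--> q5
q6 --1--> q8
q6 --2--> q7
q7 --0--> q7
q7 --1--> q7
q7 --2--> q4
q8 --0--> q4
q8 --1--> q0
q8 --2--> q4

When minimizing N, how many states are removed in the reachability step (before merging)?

5

Starting at q4 and following transitions, the reachable set is {q1, q2, q4, q7}. That leaves q0, q3, q5, q6, q8 unreachable — 5 in total.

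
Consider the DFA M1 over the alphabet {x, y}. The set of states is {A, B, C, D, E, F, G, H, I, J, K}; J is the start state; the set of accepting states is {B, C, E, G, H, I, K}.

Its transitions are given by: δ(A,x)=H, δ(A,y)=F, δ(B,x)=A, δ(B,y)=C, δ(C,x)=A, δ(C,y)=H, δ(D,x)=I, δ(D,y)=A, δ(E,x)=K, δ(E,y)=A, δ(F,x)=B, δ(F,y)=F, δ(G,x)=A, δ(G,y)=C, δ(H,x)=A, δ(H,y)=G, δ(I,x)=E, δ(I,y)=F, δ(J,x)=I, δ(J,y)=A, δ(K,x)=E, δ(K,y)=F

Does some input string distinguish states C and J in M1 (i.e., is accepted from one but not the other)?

Yes

Reachable states from the start: {A,B,C,E,F,G,H,I,J,K}. Unreachable: {D} — drop them.
Start with accepting vs non-accepting: {B,C,E,G,H,I,K} | {A,F,J}.
On input x, block {B,C,E,G,H,I,K} splits into {B,C,G,H} and {E,I,K}.
On input x, block {A,F,J} splits into {A,F} and {J}.
Stable partition: {B,C,G,H} | {A,F} | {E,I,K} | {J} — 4 equivalence classes.
C and J end up in different blocks, so they are distinguishable. For instance, the string 'ε' is accepted from only C.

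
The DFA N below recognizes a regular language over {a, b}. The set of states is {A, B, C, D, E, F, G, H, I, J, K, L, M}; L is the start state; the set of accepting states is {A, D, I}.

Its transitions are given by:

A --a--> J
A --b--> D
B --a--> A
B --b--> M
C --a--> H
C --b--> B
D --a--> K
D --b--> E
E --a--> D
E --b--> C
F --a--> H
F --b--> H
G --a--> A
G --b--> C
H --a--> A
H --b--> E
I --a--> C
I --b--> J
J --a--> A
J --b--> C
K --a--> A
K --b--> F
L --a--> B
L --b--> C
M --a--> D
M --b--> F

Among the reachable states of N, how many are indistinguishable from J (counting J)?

2

Reachable states from the start: {A,B,C,D,E,F,H,J,K,L,M}. Unreachable: {G,I} — drop them.
Start with accepting vs non-accepting: {A,D} | {B,C,E,F,H,J,K,L,M}.
On input b, block {A,D} splits into {A} and {D}.
On input a, block {B,C,E,F,H,J,K,L,M} splits into {B,H,J,K} and {C,F,L} and {E,M}.
Split {B,H,J,K} by δ(·,b) → {B,H} and {J,K}.
Split {C,F,L} by δ(·,b) → {C,F} and {L}.
No further refinement is possible. Final partition (7 blocks): {A} | {B,H} | {D} | {C,F} | {E,M} | {J,K} | {L}.
The equivalence class containing J is {J,K}, of size 2.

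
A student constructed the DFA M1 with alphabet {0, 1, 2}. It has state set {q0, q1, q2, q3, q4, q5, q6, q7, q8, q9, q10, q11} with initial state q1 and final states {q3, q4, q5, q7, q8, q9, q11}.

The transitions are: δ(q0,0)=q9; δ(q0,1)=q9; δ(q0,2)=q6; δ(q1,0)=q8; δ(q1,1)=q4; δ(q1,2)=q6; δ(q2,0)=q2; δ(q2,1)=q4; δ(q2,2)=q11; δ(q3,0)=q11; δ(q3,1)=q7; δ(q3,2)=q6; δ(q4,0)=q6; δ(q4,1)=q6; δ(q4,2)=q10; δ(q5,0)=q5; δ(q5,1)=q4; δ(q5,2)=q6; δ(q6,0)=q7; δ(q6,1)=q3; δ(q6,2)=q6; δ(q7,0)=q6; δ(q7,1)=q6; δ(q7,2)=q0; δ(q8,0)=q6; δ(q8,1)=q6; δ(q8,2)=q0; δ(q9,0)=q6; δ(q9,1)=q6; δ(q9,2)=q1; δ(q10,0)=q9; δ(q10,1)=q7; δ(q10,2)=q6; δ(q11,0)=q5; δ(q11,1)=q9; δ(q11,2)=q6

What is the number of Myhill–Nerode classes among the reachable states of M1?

First remove the unreachable states {q2}; 11 states remain.
P0 = {q3,q4,q5,q7,q8,q9,q11} | {q0,q1,q6,q10}.
Refine {q3,q4,q5,q7,q8,q9,q11} on symbol 0: members go to different blocks, giving {q4,q7,q8,q9} and {q3,q5,q11}.
On input 1, block {q0,q1,q6,q10} splits into {q0,q1,q10} and {q6}.
Stable partition: {q4,q7,q8,q9} | {q0,q1,q10} | {q3,q5,q11} | {q6} — 4 equivalence classes.

4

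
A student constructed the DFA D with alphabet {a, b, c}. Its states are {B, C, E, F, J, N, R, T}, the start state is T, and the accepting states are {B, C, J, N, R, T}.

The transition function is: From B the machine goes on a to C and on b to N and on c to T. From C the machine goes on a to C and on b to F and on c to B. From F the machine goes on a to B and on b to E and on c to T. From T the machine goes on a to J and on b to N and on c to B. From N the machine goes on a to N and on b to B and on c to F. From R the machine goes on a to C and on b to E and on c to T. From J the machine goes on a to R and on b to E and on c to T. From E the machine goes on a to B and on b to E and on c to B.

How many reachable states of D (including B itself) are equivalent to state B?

2

P0 = {B,C,J,N,R,T} | {E,F}.
Refine {B,C,J,N,R,T} on symbol b: members go to different blocks, giving {C,J,R} and {B,N,T}.
Split {B,N,T} by δ(·,a) → {B,T} and {N}.
No further refinement is possible. Final partition (4 blocks): {C,J,R} | {E,F} | {B,T} | {N}.
State B belongs to the block {B,T}, which has 2 states.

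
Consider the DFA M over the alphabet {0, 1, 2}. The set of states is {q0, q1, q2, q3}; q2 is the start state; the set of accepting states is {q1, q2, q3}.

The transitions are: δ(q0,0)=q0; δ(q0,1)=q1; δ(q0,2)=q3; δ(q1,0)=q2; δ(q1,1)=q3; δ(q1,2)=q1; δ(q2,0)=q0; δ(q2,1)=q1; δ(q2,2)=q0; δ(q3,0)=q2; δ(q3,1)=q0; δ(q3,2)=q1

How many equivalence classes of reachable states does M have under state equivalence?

4

Initial partition by acceptance: {q1,q2,q3} | {q0}.
On input 0, block {q1,q2,q3} splits into {q1,q3} and {q2}.
On input 1, block {q1,q3} splits into {q1} and {q3}.
The partition is now stable with 4 blocks: {q1} | {q0} | {q2} | {q3}.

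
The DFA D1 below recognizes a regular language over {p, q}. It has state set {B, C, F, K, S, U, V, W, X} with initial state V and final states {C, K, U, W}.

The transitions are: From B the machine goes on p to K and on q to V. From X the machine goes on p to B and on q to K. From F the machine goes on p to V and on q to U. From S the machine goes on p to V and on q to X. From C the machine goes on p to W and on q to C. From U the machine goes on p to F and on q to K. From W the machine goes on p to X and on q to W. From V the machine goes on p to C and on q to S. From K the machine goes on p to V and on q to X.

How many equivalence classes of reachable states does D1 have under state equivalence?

7

States {F,U} cannot be reached from the start state, so discard them.
P0 = {C,K,W} | {B,S,V,X}.
Split {C,K,W} by δ(·,p) → {K,W} and {C}.
Split {K,W} by δ(·,q) → {W} and {K}.
Split {B,S,V,X} by δ(·,p) → {S,X} and {V} and {B}.
On input p, block {S,X} splits into {S} and {X}.
Stable partition: {W} | {S} | {C} | {K} | {V} | {B} | {X} — 7 equivalence classes.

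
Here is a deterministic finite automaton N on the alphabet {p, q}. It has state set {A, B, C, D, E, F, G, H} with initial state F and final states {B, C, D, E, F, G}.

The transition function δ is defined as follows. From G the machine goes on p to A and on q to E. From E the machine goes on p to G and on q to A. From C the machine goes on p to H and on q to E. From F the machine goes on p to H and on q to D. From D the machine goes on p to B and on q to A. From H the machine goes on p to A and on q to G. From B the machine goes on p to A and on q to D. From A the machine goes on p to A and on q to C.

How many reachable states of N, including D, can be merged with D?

2

Initial partition by acceptance: {B,C,D,E,F,G} | {A,H}.
Split {B,C,D,E,F,G} by δ(·,p) → {B,C,F,G} and {D,E}.
No further refinement is possible. Final partition (3 blocks): {B,C,F,G} | {A,H} | {D,E}.
State D belongs to the block {D,E}, which has 2 states.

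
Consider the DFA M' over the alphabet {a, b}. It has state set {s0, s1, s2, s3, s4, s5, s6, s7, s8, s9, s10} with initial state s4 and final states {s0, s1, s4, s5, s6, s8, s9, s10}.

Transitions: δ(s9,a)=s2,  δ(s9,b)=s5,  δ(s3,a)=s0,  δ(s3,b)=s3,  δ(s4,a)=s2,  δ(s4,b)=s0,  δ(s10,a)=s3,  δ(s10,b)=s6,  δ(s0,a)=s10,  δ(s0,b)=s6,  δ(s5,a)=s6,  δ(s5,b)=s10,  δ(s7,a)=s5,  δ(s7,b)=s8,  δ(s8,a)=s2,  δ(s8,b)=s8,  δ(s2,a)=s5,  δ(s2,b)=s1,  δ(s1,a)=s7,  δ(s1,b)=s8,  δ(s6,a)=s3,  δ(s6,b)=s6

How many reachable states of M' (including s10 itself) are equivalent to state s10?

2

States {s9} cannot be reached from the start state, so discard them.
Initial partition by acceptance: {s0,s1,s4,s5,s6,s8,s10} | {s2,s3,s7}.
On input a, block {s0,s1,s4,s5,s6,s8,s10} splits into {s1,s4,s6,s8,s10} and {s0,s5}.
Refine {s1,s4,s6,s8,s10} on symbol b: members go to different blocks, giving {s1,s6,s8,s10} and {s4}.
On input b, block {s2,s3,s7} splits into {s2,s7} and {s3}.
On input a, block {s1,s6,s8,s10} splits into {s1,s8} and {s6,s10}.
Stable partition: {s1,s8} | {s2,s7} | {s0,s5} | {s4} | {s3} | {s6,s10} — 6 equivalence classes.
State s10 belongs to the block {s6,s10}, which has 2 states.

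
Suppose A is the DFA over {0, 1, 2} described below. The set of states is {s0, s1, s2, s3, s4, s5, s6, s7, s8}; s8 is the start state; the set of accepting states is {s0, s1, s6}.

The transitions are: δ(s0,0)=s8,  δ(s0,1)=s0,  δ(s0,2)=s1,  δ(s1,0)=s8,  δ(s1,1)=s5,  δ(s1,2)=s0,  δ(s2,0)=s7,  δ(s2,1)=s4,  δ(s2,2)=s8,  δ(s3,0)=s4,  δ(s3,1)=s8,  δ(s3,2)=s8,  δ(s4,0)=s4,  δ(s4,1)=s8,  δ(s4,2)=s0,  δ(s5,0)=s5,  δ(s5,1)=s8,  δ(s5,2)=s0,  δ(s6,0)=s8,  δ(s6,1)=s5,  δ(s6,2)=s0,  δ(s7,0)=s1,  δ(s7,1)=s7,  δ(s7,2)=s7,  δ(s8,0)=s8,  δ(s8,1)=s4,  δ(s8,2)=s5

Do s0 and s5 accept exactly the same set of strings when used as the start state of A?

No

Reachable states from the start: {s0,s1,s4,s5,s8}. Unreachable: {s2,s3,s6,s7} — drop them.
Start with accepting vs non-accepting: {s0,s1} | {s4,s5,s8}.
Split {s0,s1} by δ(·,1) → {s0} and {s1}.
Refine {s4,s5,s8} on symbol 2: members go to different blocks, giving {s4,s5} and {s8}.
No further refinement is possible. Final partition (4 blocks): {s0} | {s4,s5} | {s1} | {s8}.
s0 and s5 end up in different blocks, so they are distinguishable. For instance, the string 'ε' is accepted from only s0.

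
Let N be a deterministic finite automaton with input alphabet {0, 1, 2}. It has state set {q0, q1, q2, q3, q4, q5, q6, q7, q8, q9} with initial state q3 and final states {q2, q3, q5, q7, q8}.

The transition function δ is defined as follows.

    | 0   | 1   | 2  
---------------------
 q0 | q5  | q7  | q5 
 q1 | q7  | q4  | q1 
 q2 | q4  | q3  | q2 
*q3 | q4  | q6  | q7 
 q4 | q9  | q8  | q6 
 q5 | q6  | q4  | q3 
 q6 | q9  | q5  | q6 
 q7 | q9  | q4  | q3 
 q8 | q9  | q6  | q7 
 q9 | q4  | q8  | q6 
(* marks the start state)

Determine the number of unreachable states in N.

3

BFS from q3 reaches {q3, q4, q5, q6, q7, q8, q9}; the 3 state(s) q0, q1, q2 are never visited.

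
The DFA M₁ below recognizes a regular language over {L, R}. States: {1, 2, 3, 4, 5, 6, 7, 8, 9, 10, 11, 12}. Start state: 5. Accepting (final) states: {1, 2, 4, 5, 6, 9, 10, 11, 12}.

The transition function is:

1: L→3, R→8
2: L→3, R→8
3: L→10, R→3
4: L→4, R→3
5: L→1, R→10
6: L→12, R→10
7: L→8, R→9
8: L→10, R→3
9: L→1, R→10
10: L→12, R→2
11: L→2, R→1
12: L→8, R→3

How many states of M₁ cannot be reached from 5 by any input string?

5

No path from 5 leads to 4, 6, 7, 9, 11; the other 7 states are all reachable.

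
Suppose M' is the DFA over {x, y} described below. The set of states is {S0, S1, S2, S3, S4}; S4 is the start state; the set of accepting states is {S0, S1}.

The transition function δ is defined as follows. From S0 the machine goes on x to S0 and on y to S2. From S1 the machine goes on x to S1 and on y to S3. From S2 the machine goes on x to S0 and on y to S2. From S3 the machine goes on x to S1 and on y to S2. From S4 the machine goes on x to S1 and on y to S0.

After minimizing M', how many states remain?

3

All states are reachable from the start state.
P0 = {S0,S1} | {S2,S3,S4}.
Split {S2,S3,S4} by δ(·,y) → {S2,S3} and {S4}.
Stable partition: {S0,S1} | {S2,S3} | {S4} — 3 equivalence classes.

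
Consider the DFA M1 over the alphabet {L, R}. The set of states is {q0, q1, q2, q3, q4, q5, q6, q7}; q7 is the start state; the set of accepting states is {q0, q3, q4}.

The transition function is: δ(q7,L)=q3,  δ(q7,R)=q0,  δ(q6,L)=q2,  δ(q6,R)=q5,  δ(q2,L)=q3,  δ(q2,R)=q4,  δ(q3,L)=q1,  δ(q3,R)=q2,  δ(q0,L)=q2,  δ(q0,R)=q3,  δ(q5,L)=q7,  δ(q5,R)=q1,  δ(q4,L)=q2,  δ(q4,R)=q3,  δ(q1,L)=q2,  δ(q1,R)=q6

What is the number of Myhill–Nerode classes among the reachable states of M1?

4

Every state is reachable, so we keep all 8.
P0 = {q0,q3,q4} | {q1,q2,q5,q6,q7}.
Split {q0,q3,q4} by δ(·,R) → {q0,q4} and {q3}.
Refine {q1,q2,q5,q6,q7} on symbol L: members go to different blocks, giving {q1,q5,q6} and {q2,q7}.
Stable partition: {q0,q4} | {q1,q5,q6} | {q3} | {q2,q7} — 4 equivalence classes.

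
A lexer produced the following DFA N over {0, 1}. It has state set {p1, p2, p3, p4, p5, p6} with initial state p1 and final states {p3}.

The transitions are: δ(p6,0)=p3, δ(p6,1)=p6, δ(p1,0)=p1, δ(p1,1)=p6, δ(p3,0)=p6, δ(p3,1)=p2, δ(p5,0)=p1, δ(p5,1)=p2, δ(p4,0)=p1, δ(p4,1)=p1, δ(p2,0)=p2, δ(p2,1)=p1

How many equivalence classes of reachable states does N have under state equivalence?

First remove the unreachable states {p4,p5}; 4 states remain.
Start with accepting vs non-accepting: {p3} | {p1,p2,p6}.
On input 0, block {p1,p2,p6} splits into {p1,p2} and {p6}.
On input 1, block {p1,p2} splits into {p1} and {p2}.
The partition is now stable with 4 blocks: {p3} | {p1} | {p6} | {p2}.

4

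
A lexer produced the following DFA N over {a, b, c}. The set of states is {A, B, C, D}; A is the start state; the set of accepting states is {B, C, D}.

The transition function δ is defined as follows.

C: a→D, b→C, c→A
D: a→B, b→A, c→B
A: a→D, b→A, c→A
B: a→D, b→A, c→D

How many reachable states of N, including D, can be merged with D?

States {C} cannot be reached from the start state, so discard them.
Initial partition by acceptance: {B,D} | {A}.
Stable partition: {B,D} | {A} — 2 equivalence classes.
State D belongs to the block {B,D}, which has 2 states.

2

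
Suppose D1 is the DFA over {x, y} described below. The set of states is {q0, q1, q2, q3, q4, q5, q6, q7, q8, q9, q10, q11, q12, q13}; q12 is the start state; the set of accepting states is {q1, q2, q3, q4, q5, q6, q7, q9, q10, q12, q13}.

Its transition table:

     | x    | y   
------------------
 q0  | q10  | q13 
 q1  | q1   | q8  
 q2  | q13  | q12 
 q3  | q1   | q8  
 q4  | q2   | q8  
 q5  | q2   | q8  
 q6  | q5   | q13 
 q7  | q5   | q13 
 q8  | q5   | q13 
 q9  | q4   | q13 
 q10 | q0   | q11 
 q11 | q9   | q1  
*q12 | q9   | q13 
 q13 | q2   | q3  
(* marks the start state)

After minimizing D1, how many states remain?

First remove the unreachable states {q0,q6,q7,q10,q11}; 9 states remain.
Initial partition by acceptance: {q1,q2,q3,q4,q5,q9,q12,q13} | {q8}.
Split {q1,q2,q3,q4,q5,q9,q12,q13} by δ(·,y) → {q1,q3,q4,q5} and {q2,q9,q12,q13}.
Refine {q1,q3,q4,q5} on symbol x: members go to different blocks, giving {q1,q3} and {q4,q5}.
On input x, block {q2,q9,q12,q13} splits into {q2,q12,q13} and {q9}.
On input x, block {q2,q12,q13} splits into {q2,q13} and {q12}.
On input y, block {q2,q13} splits into {q2} and {q13}.
No further refinement is possible. Final partition (7 blocks): {q1,q3} | {q8} | {q2} | {q4,q5} | {q9} | {q12} | {q13}.

7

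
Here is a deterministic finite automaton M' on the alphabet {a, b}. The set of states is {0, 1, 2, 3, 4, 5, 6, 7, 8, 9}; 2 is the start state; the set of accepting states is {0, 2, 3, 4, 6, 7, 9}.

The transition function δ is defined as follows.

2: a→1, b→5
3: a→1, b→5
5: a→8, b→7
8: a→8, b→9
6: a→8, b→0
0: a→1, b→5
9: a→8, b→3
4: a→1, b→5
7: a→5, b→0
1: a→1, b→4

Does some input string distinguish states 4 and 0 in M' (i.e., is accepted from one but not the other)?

No

Reachable states from the start: {0,1,2,3,4,5,7,8,9}. Unreachable: {6} — drop them.
Start with accepting vs non-accepting: {0,2,3,4,7,9} | {1,5,8}.
Split {0,2,3,4,7,9} by δ(·,b) → {0,2,3,4} and {7,9}.
Refine {1,5,8} on symbol b: members go to different blocks, giving {5,8} and {1}.
The partition is now stable with 4 blocks: {0,2,3,4} | {5,8} | {7,9} | {1}.
4 and 0 lie in the same block of the stable partition, so they are equivalent — no string distinguishes them.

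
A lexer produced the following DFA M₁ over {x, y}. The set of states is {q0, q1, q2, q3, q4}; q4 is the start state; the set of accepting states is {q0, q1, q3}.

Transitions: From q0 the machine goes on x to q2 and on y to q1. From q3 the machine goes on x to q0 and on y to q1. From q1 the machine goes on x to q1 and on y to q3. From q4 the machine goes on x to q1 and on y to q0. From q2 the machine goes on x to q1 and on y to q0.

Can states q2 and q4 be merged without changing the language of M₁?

P0 = {q0,q1,q3} | {q2,q4}.
Refine {q0,q1,q3} on symbol x: members go to different blocks, giving {q1,q3} and {q0}.
Split {q1,q3} by δ(·,x) → {q1} and {q3}.
Stable partition: {q1} | {q2,q4} | {q0} | {q3} — 4 equivalence classes.
q2 and q4 lie in the same block of the stable partition, so they are equivalent — no string distinguishes them.

Yes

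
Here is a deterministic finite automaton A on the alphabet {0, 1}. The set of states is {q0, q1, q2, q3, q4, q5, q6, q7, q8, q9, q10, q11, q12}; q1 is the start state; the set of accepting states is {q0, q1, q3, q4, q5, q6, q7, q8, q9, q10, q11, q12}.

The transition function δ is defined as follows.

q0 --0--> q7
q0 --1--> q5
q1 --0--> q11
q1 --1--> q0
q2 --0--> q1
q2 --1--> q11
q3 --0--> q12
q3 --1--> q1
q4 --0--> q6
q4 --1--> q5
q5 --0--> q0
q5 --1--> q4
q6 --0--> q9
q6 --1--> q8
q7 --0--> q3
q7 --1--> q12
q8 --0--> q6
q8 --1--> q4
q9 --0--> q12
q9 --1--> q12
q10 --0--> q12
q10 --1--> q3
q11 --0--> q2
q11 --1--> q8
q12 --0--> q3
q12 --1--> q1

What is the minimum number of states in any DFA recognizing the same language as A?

7

States {q10} cannot be reached from the start state, so discard them.
Initial partition by acceptance: {q0,q1,q3,q4,q5,q6,q7,q8,q9,q11,q12} | {q2}.
Refine {q0,q1,q3,q4,q5,q6,q7,q8,q9,q11,q12} on symbol 0: members go to different blocks, giving {q0,q1,q3,q4,q5,q6,q7,q8,q9,q12} and {q11}.
Split {q0,q1,q3,q4,q5,q6,q7,q8,q9,q12} by δ(·,0) → {q0,q3,q4,q5,q6,q7,q8,q9,q12} and {q1}.
Split {q0,q3,q4,q5,q6,q7,q8,q9,q12} by δ(·,1) → {q0,q4,q5,q6,q7,q8,q9} and {q3,q12}.
Split {q0,q4,q5,q6,q7,q8,q9} by δ(·,0) → {q0,q4,q5,q6,q8} and {q7,q9}.
Refine {q0,q4,q5,q6,q8} on symbol 0: members go to different blocks, giving {q4,q5,q8} and {q0,q6}.
Stable partition: {q4,q5,q8} | {q2} | {q11} | {q1} | {q3,q12} | {q7,q9} | {q0,q6} — 7 equivalence classes.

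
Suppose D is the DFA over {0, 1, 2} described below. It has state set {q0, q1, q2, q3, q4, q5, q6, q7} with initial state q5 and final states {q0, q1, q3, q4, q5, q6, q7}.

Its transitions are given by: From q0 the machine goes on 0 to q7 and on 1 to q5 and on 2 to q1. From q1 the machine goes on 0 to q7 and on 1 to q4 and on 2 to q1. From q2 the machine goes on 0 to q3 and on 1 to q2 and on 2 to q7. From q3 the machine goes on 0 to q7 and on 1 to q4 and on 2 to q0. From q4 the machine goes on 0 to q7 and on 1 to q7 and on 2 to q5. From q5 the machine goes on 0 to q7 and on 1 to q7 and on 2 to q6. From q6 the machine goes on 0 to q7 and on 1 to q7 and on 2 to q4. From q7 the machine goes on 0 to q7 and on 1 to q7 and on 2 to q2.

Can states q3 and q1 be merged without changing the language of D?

Yes

All states are reachable from the start state.
Initial partition by acceptance: {q0,q1,q3,q4,q5,q6,q7} | {q2}.
Refine {q0,q1,q3,q4,q5,q6,q7} on symbol 2: members go to different blocks, giving {q0,q1,q3,q4,q5,q6} and {q7}.
Refine {q0,q1,q3,q4,q5,q6} on symbol 1: members go to different blocks, giving {q0,q1,q3} and {q4,q5,q6}.
No further refinement is possible. Final partition (4 blocks): {q0,q1,q3} | {q2} | {q7} | {q4,q5,q6}.
q3 and q1 lie in the same block of the stable partition, so they are equivalent — no string distinguishes them.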